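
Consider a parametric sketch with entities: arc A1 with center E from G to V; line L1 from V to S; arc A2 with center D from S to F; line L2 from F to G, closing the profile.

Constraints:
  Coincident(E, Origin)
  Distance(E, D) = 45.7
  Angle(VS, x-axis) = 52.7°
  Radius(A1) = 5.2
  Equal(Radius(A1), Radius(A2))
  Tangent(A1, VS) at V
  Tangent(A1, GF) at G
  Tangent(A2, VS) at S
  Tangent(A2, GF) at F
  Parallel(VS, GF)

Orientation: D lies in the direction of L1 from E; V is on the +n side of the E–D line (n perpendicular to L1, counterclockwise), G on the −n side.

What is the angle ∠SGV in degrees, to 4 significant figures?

77.18°

The slot axis is L1's direction at 52.7°, so u = (cos 52.7°, sin 52.7°) = (0.6060, 0.7955) and n = (−sin 52.7°, cos 52.7°) = (-0.7955, 0.6060). E is at the origin and D lies 45.7 along u from E, so D = 45.7·u = (27.69, 36.35). Tangency of A1 to both parallel lines with radius 5.2 puts V and G at E ± 5.2·n: V = (-4.136, 3.151), G = (4.136, -3.151). Equal radii place S and F the same way about D: S = D + 5.2·n = (23.56, 39.50), F = D − 5.2·n = (31.83, 33.20). Then cos ∠SGV = GS·GV / (|GS||GV|), giving 77.18°.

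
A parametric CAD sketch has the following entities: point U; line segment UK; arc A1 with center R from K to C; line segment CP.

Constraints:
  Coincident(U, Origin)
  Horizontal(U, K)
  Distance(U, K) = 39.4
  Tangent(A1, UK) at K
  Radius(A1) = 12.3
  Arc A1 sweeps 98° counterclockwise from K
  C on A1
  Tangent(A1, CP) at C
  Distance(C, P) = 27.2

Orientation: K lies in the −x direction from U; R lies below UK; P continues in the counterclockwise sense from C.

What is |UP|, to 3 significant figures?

62.9

U is at the origin; U and K share the same y with |UK| = 39.4 and K on the −x side, so K = (-39.4, 0.00). Since A1 is tangent to UK there, RK ⟂ UK, so R = K + (0, -12.3) = (-39.4, -12.3). On A1, K sits at bearing 90° from R; a 98° counterclockwise sweep puts C at bearing 188°, so C = R + 12.3·(cos 188°, sin 188°) = (-51.6, -14.0). The tangent condition forces RC to be normal to CP, so CP runs along (−sin 188°, cos 188°); with |CP| = 27.2, P = (-47.8, -40.9). Then |UP| = |P − U| = 62.9.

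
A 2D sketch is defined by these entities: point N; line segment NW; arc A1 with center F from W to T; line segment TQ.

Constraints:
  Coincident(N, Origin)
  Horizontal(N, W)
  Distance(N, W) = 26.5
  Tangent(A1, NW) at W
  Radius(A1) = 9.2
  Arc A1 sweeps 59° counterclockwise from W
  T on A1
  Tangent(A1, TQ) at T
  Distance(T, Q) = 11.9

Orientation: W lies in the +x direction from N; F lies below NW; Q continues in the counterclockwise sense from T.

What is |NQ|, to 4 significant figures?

19.26

N is at the origin; N and W share the same y with |NW| = 26.5 and W on the +x side, so W = (26.50, 0.000). Tangency of A1 to NW means the radius FW is perpendicular to NW, so F = W + (0, -9.2) = (26.50, -9.200). On A1, W sits at bearing 90° from F; a 59° counterclockwise sweep puts T at bearing 149°, so T = F + 9.2·(cos 149°, sin 149°) = (18.61, -4.462). A1 meets TQ tangentially, so FT is at right angles to TQ, so TQ runs along (−sin 149°, cos 149°); with |TQ| = 11.9, Q = (12.49, -14.66). Then |NQ| = |Q − N| = 19.26.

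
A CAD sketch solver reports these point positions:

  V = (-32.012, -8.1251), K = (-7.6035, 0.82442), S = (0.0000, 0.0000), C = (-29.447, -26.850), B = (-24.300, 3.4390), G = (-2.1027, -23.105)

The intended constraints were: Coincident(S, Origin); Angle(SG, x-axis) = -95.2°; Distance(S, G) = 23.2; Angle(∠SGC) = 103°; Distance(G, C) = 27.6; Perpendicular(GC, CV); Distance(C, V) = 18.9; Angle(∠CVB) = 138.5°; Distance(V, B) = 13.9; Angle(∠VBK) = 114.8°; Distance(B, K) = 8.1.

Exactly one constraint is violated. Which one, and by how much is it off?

Distance(B, K) = 8.1 — off by 8.80.

S = (0.00, 0.00) ✓; SG at -95.20° ✓; |SG| = 23.20 ✓; ∠SGC = 103.0° ✓; |GC| = 27.60 ✓; ∠(GC, CV) = 90.00° ✓; |CV| = 18.90 ✓; ∠CVB = 138.5° ✓; |VB| = 13.90 ✓; ∠VBK = 114.8° ✓; |BK| = 16.90 ✗.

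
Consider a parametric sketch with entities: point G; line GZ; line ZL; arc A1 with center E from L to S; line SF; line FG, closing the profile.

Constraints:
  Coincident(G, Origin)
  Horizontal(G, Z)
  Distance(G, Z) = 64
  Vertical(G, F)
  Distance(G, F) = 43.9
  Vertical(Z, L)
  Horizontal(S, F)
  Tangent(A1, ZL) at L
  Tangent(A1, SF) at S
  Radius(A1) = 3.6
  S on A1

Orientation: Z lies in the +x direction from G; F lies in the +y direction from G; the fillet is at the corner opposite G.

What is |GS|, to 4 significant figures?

74.67

G is at the origin; G and Z share the same y with |GZ| = 64.0 and Z on the +x side, so Z = (64.00, 0.000). G and F share the same x with |GF| = 43.9 and F on the +y side, so F = (0.000, 43.90). The virtual corner opposite G is at (64.00, 43.90). The tangent condition forces EL to be normal to ZL and the tangent condition forces ES to be normal to SF, with radius 3.6, so the center E sits 3.6 in from both sides at E = (60.40, 40.30). That places the tangent points at L = (64.00, 40.30) on ZL and S = (60.40, 43.90) on SF. Then |GS| = |S − G| = 74.67.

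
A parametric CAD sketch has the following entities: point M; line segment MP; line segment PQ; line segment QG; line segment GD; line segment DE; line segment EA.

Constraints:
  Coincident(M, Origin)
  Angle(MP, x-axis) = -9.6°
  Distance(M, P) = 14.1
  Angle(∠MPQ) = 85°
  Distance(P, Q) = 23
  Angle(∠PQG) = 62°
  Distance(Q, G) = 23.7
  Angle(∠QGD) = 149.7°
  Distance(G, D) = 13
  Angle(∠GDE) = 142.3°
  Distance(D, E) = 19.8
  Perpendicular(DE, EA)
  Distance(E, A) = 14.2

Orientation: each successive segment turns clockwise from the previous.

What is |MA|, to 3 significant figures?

18.8

M is at the origin; MP runs at -9.6° with length 14.1, so P = (13.9, -2.35). ∠MPQ = 85.0° gives PQ at -105° from the x-axis; with |PQ| = 23.0, Q = (8.10, -24.6). ∠PQG = 62.0° gives QG at 137° from the x-axis; with |QG| = 23.7, G = (-9.34, -8.57). ∠QGD = 149.7° gives GD at 107° from the x-axis; with |GD| = 13.0, D = (-13.2, 3.86). ∠GDE = 142.3° gives DE at 69.4° from the x-axis; with |DE| = 19.8, E = (-6.20, 22.4). DE ⟂ EA, so EA runs at -20.6°; with |EA| = 14.2, A = (7.10, 17.4). Then |MA| = |A − M| = 18.8.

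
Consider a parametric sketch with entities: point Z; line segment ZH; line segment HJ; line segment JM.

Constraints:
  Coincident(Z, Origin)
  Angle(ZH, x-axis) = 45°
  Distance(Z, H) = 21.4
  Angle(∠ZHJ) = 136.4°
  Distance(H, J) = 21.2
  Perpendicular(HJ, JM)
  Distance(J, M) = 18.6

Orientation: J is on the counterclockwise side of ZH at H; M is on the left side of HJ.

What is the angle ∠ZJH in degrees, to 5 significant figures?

21.908°

Z is at the origin; ZH runs at 45.0° with length 21.4, so H = 21.4·(cos 45.0°, sin 45.0°) = (15.132, 15.132). ∠ZHJ = 136.4°, so HJ runs at 45.0° + (180° − 136.4°) = 88.600° from the x-axis; with |HJ| = 21.2, J = H + 21.2·(cos 88.600°, sin 88.600°) = (15.650, 36.326). Then cos ∠ZJH = JZ·JH / (|JZ||JH|), giving 21.908°.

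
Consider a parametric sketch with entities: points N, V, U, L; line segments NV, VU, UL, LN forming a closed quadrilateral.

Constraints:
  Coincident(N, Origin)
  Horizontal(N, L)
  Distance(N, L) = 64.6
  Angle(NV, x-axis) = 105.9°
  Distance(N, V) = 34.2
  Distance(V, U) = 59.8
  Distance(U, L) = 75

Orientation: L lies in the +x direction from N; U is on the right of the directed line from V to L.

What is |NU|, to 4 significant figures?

27.33

N is at the origin; NL is horizontal with |NL| = 64.6 and L in +x, so L = (64.6, 0). NV runs at 105.9° with |NV| = 34.2, so V = (-9.369, 32.89). U is determined by |VU| = 59.8 and |UL| = 75.0 together: it lies at the intersection of circle(V, 59.8) and circle(L, 75.0). With |VL| = 80.95, the foot of the radical line on VL is 27.82 from V and the perpendicular offset is √(59.8² − 27.82²) = 52.93. Taking the right-of-VL solution: U = (-5.456, -26.78).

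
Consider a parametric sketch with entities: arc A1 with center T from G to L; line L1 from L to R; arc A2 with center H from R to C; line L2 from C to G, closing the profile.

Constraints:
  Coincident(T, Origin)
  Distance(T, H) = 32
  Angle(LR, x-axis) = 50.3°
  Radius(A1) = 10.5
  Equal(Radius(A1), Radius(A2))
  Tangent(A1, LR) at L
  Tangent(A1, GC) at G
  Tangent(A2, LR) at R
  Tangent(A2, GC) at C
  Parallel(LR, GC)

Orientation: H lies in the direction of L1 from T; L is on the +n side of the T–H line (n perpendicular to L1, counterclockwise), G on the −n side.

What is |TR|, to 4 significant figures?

33.68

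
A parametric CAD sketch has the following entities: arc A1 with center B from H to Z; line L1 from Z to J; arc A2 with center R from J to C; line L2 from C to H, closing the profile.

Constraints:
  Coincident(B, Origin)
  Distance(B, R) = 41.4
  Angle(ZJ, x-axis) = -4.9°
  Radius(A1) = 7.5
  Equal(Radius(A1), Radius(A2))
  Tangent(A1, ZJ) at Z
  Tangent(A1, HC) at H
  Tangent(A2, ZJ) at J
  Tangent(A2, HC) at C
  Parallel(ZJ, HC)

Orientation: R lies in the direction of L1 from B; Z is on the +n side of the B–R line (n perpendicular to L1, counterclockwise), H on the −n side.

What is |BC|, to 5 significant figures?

42.074

The slot axis is L1's direction at -4.9°, so u = (cos -4.9°, sin -4.9°) = (0.99635, -0.085417) and n = (−sin -4.9°, cos -4.9°) = (0.085417, 0.99635). B is at the origin and R lies 41.4 along u from B, so R = 41.4·u = (41.249, -3.5363). Tangency of A1 to both parallel lines with radius 7.5 puts Z and H at B ± 7.5·n: Z = (0.64063, 7.4726), H = (-0.64063, -7.4726). Equal radii place J and C the same way about R: J = R + 7.5·n = (41.889, 3.9363), C = R − 7.5·n = (40.608, -11.009). Then |BC| = |C − B| = 42.074.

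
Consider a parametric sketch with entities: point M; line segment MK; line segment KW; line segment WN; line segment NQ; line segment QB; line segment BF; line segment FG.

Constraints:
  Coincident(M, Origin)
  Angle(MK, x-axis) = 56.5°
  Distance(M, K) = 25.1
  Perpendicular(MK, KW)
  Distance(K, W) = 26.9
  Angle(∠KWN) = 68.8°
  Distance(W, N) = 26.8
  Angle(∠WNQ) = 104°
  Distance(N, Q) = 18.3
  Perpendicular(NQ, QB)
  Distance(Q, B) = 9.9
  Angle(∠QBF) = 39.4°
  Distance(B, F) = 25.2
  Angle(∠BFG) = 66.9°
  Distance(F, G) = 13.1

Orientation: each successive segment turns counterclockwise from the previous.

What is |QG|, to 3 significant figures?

13.7

M is at the origin; MK runs at 56.5° with length 25.1, so K = (13.9, 20.9). MK is perpendicular to KW, so KW runs at 146°; with |KW| = 26.9, W = (-8.58, 35.8). ∠KWN = 68.8° gives WN at -102° from the x-axis; with |WN| = 26.8, N = (-14.3, 9.59). ∠WNQ = 104.0° gives NQ at -26.3° from the x-axis; with |NQ| = 18.3, Q = (2.12, 1.48). NQ is perpendicular to QB, so QB runs at 63.7°; with |QB| = 9.9, B = (6.50, 10.4). ∠QBF = 39.4° gives BF at -156° from the x-axis; with |BF| = 25.2, F = (-16.5, -0.0103). ∠BFG = 66.9° gives FG at -42.6° from the x-axis; with |FG| = 13.1, G = (-6.82, -8.88). Then |QG| = |G − Q| = 13.7.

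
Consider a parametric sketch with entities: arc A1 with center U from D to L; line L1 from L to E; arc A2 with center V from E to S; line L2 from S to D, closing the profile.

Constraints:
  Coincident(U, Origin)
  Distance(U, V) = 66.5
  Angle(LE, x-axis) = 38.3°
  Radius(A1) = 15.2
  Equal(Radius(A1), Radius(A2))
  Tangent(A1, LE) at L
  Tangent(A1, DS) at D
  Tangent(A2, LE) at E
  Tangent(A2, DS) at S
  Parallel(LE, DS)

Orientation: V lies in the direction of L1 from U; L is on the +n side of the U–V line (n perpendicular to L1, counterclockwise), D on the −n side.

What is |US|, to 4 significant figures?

68.22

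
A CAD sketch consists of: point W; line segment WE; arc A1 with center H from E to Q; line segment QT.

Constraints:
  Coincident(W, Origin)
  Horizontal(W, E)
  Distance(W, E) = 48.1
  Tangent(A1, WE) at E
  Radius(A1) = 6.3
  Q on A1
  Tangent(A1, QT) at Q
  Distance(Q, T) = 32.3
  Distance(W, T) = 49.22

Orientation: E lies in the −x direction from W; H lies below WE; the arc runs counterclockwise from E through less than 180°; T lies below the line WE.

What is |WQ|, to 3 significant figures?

54.1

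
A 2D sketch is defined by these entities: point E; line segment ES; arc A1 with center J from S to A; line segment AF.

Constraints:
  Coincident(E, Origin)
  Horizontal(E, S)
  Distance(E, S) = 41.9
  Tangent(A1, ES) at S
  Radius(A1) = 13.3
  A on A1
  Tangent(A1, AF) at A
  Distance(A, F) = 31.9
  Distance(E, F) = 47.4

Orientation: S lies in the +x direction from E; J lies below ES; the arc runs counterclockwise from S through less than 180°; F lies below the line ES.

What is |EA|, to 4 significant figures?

30.76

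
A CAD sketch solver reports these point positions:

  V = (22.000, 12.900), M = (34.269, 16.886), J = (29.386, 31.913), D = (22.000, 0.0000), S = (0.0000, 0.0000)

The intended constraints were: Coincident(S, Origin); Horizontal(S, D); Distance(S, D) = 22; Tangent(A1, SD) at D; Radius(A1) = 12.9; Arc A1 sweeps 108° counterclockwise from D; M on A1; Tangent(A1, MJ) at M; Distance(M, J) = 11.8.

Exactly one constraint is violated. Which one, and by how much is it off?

Distance(M, J) = 11.8 — off by 4.00.

S = (0.00, 0.00) ✓; S.y = 0.00, D.y = 0.00 ✓; |SD| = 22.00 ✓; ∠(VD, DS) = 90.00° ✓; |VD| = 12.90 ✓; bearing(V→M) − bearing(V→D) = 108.0° ✓; |VM| = 12.90 ✓; ∠(VM, MJ) = 90.00° ✓; |MJ| = 15.80 ✗.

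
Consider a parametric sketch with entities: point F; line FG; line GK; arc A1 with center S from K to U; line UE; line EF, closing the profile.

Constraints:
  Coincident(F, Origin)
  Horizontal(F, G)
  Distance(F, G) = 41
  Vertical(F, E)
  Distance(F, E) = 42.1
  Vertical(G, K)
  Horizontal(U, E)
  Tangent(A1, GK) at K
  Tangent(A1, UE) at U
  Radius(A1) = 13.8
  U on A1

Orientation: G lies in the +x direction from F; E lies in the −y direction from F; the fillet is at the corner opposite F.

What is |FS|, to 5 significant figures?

39.252

F is at the origin; F and G share the same y with |FG| = 41.0 and G on the +x side, so G = (41.000, 0.0000). FE is vertical with |FE| = 42.1 and E on the −y side, so E = (0.0000, -42.100). The virtual corner opposite F is at (41.000, -42.100). Since A1 is tangent to GK there, SK ⟂ GK and the tangent condition forces SU to be normal to UE, with radius 13.8, so the center S sits 13.8 in from both sides at S = (27.200, -28.300). Then |FS| = |S − F| = 39.252.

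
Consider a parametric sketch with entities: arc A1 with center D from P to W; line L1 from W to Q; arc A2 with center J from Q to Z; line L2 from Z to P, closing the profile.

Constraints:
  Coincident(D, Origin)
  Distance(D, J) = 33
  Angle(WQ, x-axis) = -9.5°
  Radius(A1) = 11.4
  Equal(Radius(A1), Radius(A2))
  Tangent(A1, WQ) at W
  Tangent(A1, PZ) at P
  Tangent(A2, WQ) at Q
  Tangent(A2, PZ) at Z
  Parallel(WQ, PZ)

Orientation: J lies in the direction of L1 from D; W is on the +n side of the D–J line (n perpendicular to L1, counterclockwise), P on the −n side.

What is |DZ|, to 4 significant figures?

34.91

The slot axis is L1's direction at -9.5°, so u = (cos -9.5°, sin -9.5°) = (0.9863, -0.1650) and n = (−sin -9.5°, cos -9.5°) = (0.1650, 0.9863). D is at the origin and J lies 33.0 along u from D, so J = 33.0·u = (32.55, -5.447). Tangency of A1 to both parallel lines with radius 11.4 puts W and P at D ± 11.4·n: W = (1.882, 11.24), P = (-1.882, -11.24). Equal radii place Q and Z the same way about J: Q = J + 11.4·n = (34.43, 5.797), Z = J − 11.4·n = (30.67, -16.69). Then |DZ| = |Z − D| = 34.91.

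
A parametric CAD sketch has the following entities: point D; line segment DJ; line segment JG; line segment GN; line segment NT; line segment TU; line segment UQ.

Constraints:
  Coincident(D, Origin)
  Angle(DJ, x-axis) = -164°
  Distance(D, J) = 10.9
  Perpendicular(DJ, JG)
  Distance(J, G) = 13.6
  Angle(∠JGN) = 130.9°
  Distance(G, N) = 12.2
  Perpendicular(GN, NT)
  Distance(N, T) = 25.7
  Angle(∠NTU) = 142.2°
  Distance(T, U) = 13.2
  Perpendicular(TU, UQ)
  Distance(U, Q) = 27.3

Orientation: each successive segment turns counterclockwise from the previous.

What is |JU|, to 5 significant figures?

28.942

The perpendicularity gives NT at right angles to GN, so NT runs at 65.100°; with |NT| = 25.7, T = (15.157, 2.0968). ∠NTU = 142.2° gives TU at 102.90° from the x-axis; with |TU| = 13.2, U = (12.211, 14.964). Then |JU| = |U − J| = 28.942.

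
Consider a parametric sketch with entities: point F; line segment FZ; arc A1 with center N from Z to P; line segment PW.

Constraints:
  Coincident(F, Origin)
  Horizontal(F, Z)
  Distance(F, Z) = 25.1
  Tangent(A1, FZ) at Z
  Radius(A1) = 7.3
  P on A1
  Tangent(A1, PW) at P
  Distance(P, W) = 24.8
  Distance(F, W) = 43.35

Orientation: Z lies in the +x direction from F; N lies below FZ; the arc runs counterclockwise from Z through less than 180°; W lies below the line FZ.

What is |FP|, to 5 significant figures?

21.014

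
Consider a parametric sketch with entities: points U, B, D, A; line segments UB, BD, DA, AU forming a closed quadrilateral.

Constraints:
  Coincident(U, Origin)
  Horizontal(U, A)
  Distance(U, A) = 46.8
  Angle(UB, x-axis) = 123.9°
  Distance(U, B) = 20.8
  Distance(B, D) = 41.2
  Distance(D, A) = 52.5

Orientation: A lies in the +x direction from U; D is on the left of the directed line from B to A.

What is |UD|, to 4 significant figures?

48.59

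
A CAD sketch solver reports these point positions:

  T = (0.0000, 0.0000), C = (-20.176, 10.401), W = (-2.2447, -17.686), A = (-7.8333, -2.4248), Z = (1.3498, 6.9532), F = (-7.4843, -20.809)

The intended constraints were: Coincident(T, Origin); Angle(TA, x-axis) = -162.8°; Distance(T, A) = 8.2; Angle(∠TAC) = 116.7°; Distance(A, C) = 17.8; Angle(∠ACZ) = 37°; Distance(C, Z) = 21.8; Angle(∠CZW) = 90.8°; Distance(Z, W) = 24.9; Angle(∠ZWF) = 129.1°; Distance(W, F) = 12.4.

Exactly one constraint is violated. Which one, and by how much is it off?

Distance(W, F) = 12.4 — off by 6.30.

T = (0.00, 0.00) ✓; TA at -162.8° ✓; |TA| = 8.200 ✓; ∠TAC = 116.7° ✓; |AC| = 17.80 ✓; ∠ACZ = 37.00° ✓; |CZ| = 21.80 ✓; ∠CZW = 90.80° ✓; |ZW| = 24.90 ✓; ∠ZWF = 129.1° ✓; |WF| = 6.100 ✗.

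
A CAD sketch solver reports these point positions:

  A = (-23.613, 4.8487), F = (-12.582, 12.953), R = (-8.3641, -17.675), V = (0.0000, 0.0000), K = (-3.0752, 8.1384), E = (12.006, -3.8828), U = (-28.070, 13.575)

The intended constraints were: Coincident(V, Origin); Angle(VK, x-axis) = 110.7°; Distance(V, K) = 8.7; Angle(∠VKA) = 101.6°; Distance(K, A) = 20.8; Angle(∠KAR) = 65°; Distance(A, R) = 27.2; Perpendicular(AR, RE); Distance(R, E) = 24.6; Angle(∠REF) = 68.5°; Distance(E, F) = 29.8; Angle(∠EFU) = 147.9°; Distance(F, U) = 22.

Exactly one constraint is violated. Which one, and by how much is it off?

Distance(F, U) = 22 — off by 6.50.

V = (0.00, 0.00) ✓; VK at 110.7° ✓; |VK| = 8.700 ✓; ∠VKA = 101.6° ✓; |KA| = 20.80 ✓; ∠KAR = 65.00° ✓; |AR| = 27.20 ✓; ∠(AR, RE) = 90.00° ✓; |RE| = 24.60 ✓; ∠REF = 68.50° ✓; |EF| = 29.80 ✓; ∠EFU = 147.9° ✓; |FU| = 15.50 ✗.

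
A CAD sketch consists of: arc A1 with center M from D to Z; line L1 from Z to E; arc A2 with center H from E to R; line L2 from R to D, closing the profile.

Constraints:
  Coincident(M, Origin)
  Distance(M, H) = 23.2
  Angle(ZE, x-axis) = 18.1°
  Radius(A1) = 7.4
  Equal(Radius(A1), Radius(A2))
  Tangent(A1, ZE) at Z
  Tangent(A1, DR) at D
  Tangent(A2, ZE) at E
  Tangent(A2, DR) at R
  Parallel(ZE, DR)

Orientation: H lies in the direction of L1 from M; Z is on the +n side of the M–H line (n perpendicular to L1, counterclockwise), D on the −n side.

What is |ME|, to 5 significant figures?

24.352

Tangency of A1 to both parallel lines with radius 7.4 puts Z and D at M ± 7.4·n: Z = (-2.2990, 7.0338), D = (2.2990, -7.0338). Equal radii place E and R the same way about H: E = H + 7.4·n = (19.753, 14.242), R = H − 7.4·n = (24.351, 0.17388). Then |ME| = |E − M| = 24.352.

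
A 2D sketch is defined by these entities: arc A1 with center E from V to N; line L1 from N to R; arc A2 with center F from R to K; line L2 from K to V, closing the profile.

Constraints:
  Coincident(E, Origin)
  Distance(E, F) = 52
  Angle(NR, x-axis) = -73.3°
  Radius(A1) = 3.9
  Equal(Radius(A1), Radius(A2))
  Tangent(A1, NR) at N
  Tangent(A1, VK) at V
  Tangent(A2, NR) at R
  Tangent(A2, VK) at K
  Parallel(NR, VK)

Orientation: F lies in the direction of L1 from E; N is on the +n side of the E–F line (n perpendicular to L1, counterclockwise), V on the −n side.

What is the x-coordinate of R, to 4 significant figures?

18.68

The slot axis is L1's direction at -73.3°, so u = (cos -73.3°, sin -73.3°) = (0.2874, -0.9578) and n = (−sin -73.3°, cos -73.3°) = (0.9578, 0.2874). E is at the origin and F lies 52.0 along u from E, so F = 52.0·u = (14.94, -49.81). Tangency of A1 to both parallel lines with radius 3.9 puts N and V at E ± 3.9·n: N = (3.736, 1.121), V = (-3.736, -1.121). Equal radii place R and K the same way about F: R = F + 3.9·n = (18.68, -48.69), K = F − 3.9·n = (11.21, -50.93). So R.x = 18.68.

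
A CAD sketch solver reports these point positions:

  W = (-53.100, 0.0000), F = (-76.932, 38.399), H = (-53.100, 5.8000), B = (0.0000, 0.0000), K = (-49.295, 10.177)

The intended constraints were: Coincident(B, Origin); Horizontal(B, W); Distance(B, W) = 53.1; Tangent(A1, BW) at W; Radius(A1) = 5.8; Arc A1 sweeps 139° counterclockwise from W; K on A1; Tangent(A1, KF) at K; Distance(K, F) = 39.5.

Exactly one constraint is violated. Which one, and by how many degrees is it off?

Tangent(A1, KF) at K — off by 4.60°.

B = (0.00, 0.00) ✓; B.y = 0.00, W.y = 0.00 ✓; |BW| = 53.10 ✓; ∠(HW, WB) = 90.00° ✓; |HW| = 5.800 ✓; bearing(H→K) − bearing(H→W) = 139.0° ✓; |HK| = 5.800 ✓; ∠(HK, KF) = 94.60° ✗; |KF| = 39.50 ✓.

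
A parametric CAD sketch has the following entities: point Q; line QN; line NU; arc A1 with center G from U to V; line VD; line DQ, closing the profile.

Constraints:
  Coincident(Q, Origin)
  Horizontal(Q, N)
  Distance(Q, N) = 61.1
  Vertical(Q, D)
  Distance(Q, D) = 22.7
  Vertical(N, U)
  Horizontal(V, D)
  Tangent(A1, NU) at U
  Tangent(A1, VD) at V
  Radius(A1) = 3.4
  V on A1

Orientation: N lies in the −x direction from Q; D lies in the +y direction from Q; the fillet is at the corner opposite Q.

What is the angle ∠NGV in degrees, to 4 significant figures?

170.0°

The virtual corner opposite Q is at (-61.10, 22.70). Tangency of A1 to NU means the radius GU is perpendicular to NU and since A1 is tangent to VD there, GV ⟂ VD, with radius 3.4, so the center G sits 3.4 in from both sides at G = (-57.70, 19.30). That places the tangent points at U = (-61.10, 19.30) on NU and V = (-57.70, 22.70) on VD. Then cos ∠NGV = GN·GV / (|GN||GV|), giving 170.0°.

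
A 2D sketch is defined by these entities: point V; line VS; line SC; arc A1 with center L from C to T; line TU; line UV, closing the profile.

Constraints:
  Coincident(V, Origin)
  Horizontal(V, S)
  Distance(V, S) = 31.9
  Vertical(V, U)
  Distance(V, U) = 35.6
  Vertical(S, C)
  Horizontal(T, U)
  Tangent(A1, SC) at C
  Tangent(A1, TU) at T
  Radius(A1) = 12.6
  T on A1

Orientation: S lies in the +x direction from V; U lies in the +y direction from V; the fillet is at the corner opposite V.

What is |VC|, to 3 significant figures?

39.3

V is at the origin; VS is horizontal with |VS| = 31.9 and S on the +x side, so S = (31.9, 0.00). V and U share the same x with |VU| = 35.6 and U on the +y side, so U = (0.00, 35.6). The virtual corner opposite V is at (31.9, 35.6). Tangency of A1 to SC means the radius LC is perpendicular to SC and tangency of A1 to TU means the radius LT is perpendicular to TU, with radius 12.6, so the center L sits 12.6 in from both sides at L = (19.3, 23.0). That places the tangent points at C = (31.9, 23.0) on SC and T = (19.3, 35.6) on TU. Then |VC| = |C − V| = 39.3.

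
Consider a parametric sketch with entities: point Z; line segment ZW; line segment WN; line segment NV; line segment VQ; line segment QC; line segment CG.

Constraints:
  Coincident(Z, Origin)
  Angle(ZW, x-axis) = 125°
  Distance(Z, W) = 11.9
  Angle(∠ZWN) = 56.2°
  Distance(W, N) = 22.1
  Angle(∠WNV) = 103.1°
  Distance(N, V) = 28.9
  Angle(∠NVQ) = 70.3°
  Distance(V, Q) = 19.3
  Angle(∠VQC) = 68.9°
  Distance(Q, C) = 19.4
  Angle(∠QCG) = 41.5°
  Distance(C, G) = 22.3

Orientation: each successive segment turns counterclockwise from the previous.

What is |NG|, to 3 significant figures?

30.5

Z is at the origin; ZW runs at 125.0° with length 11.9, so W = (-6.83, 9.75). ∠ZWN = 56.2° gives WN at -111° from the x-axis; with |WN| = 22.1, N = (-14.8, -10.9). ∠WNV = 103.1° gives NV at -34.3° from the x-axis; with |NV| = 28.9, V = (9.06, -27.1). ∠NVQ = 70.3° gives VQ at 75.4° from the x-axis; with |VQ| = 19.3, Q = (13.9, -8.47). ∠VQC = 68.9° gives QC at -174° from the x-axis; with |QC| = 19.4, C = (-5.35, -10.7). ∠QCG = 41.5° gives CG at -35.0° from the x-axis; with |CG| = 22.3, G = (12.9, -23.5). Then |NG| = |G − N| = 30.5.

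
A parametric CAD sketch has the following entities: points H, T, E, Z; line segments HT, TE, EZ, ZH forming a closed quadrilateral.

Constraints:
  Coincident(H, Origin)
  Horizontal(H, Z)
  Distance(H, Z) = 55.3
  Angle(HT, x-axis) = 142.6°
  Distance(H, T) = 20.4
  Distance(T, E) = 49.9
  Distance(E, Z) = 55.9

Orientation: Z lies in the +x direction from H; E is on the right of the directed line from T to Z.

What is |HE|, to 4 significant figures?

32.06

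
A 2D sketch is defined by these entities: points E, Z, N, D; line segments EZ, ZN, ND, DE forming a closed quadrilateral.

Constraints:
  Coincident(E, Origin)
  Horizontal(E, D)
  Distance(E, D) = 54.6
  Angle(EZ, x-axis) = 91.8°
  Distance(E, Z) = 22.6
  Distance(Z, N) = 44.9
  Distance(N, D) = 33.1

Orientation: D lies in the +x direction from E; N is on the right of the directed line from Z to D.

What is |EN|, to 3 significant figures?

28.6

E is at the origin; ED is horizontal with |ED| = 54.6 and D in +x, so D = (54.6, 0). EZ runs at 91.8° with |EZ| = 22.6, so Z = (-0.710, 22.6). N is determined by |ZN| = 44.9 and |ND| = 33.1 together: it lies at the intersection of circle(Z, 44.9) and circle(D, 33.1). With |ZD| = 59.7, the foot of the radical line on ZD is 37.6 from Z and the perpendicular offset is √(44.9² − 37.6²) = 24.6. Taking the right-of-ZD solution: N = (24.8, -14.4).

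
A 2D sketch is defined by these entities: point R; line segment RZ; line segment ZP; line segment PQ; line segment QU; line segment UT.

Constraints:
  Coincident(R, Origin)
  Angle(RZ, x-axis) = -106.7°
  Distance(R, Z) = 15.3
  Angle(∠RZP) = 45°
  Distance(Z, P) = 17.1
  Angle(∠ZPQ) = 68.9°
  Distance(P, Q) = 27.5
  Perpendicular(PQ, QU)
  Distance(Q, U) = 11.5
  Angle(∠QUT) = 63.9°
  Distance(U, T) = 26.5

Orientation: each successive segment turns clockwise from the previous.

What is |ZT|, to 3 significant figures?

16.3

R is at the origin; RZ runs at -106.7° with length 15.3, so Z = (-4.40, -14.7). ∠RZP = 45.0° gives ZP at 118° from the x-axis; with |ZP| = 17.1, P = (-12.5, 0.401). ∠ZPQ = 68.9° gives PQ at 7.20° from the x-axis; with |PQ| = 27.5, Q = (14.8, 3.85). The perpendicularity gives QU at right angles to PQ, so QU runs at -82.8°; with |QU| = 11.5, U = (16.2, -7.56). ∠QUT = 63.9° gives UT at 161° from the x-axis; with |UT| = 26.5, T = (-8.85, 1.02). Then |ZT| = |T − Z| = 16.3.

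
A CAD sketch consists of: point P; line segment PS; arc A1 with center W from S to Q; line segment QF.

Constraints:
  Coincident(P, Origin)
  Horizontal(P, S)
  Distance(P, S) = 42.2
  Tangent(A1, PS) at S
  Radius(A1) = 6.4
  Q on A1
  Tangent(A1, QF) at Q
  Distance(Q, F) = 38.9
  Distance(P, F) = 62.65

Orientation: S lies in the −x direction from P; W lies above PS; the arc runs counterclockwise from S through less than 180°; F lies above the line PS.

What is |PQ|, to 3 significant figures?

36.7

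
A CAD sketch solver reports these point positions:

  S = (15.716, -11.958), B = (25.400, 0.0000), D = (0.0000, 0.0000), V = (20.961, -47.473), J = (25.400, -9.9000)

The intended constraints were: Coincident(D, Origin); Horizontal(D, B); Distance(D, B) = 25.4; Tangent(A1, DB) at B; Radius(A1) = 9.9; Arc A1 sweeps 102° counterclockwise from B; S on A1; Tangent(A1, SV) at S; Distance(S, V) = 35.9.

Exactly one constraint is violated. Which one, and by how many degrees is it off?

Tangent(A1, SV) at S — off by 3.60°.

D = (0.00, 0.00) ✓; D.y = 0.00, B.y = 0.00 ✓; |DB| = 25.40 ✓; ∠(JB, BD) = 90.00° ✓; |JB| = 9.900 ✓; bearing(J→S) − bearing(J→B) = 102.0° ✓; |JS| = 9.900 ✓; ∠(JS, SV) = 93.60° ✗; |SV| = 35.90 ✓.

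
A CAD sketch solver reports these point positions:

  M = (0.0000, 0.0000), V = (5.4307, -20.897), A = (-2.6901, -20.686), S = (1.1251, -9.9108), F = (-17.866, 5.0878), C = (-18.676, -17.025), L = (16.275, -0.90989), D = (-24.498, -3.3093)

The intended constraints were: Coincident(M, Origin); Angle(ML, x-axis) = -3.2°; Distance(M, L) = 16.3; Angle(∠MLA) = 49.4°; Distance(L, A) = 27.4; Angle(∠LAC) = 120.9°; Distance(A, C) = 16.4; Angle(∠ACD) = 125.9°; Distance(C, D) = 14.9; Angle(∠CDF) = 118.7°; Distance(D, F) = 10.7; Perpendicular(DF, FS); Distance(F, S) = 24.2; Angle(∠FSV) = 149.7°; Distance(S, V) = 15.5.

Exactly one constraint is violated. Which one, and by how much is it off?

Distance(S, V) = 15.5 — off by 3.70.

M = (0.00, 0.00) ✓; ML at -3.200° ✓; |ML| = 16.30 ✓; ∠MLA = 49.40° ✓; |LA| = 27.40 ✓; ∠LAC = 120.9° ✓; |AC| = 16.40 ✓; ∠ACD = 125.9° ✓; |CD| = 14.90 ✓; ∠CDF = 118.7° ✓; |DF| = 10.70 ✓; ∠(DF, FS) = 90.00° ✓; |FS| = 24.20 ✓; ∠FSV = 149.7° ✓; |SV| = 11.80 ✗.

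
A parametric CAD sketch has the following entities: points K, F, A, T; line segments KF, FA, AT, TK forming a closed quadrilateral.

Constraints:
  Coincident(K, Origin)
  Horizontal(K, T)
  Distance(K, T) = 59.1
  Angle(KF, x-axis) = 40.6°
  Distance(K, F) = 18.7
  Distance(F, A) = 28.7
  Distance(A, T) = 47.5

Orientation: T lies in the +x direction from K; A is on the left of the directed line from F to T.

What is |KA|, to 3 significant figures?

46.8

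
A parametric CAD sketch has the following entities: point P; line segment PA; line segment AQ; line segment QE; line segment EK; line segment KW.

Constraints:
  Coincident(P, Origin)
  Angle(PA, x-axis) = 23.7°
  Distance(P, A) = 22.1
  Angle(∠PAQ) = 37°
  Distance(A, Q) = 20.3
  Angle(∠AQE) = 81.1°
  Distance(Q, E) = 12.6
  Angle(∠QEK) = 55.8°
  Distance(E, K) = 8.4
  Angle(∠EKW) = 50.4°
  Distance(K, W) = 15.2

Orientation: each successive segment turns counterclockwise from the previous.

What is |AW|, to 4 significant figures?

27.71

P is at the origin; PA runs at 23.7° with length 22.1, so A = (20.24, 8.883). ∠PAQ = 37.0° gives AQ at 166.7° from the x-axis; with |AQ| = 20.3, Q = (0.4806, 13.55). ∠AQE = 81.1° gives QE at -94.40° from the x-axis; with |QE| = 12.6, E = (-0.4860, 0.9902). ∠QEK = 55.8° gives EK at 29.80° from the x-axis; with |EK| = 8.4, K = (6.803, 5.165). ∠EKW = 50.4° gives KW at 159.4° from the x-axis; with |KW| = 15.2, W = (-7.425, 10.51). Then |AW| = |W − A| = 27.71.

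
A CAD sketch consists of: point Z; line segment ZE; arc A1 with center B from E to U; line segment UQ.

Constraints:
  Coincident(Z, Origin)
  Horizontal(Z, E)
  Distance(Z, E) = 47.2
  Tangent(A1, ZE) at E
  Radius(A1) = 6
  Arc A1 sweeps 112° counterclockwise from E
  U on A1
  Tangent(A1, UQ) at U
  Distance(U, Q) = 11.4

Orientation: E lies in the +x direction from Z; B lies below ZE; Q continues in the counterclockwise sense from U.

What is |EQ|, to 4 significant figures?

18.86

Z is at the origin; Z and E share the same y with |ZE| = 47.2 and E on the +x side, so E = (47.20, 0.000). The tangent condition forces BE to be normal to ZE, so B = E + (0, -6) = (47.20, -6.000). On A1, E sits at bearing 90° from B; a 112° counterclockwise sweep puts U at bearing 202°, so U = B + 6.0·(cos 202°, sin 202°) = (41.64, -8.248). Since A1 is tangent to UQ there, BU ⟂ UQ, so UQ runs along (−sin 202°, cos 202°); with |UQ| = 11.4, Q = (45.91, -18.82). Then |EQ| = |Q − E| = 18.86.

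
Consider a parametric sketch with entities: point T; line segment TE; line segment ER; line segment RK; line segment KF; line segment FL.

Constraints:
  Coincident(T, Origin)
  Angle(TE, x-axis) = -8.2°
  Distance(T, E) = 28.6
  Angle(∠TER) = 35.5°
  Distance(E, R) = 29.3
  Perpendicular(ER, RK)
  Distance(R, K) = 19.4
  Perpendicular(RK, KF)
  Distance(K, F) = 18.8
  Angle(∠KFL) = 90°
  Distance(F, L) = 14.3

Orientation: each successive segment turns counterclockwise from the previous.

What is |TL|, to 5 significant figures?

17.201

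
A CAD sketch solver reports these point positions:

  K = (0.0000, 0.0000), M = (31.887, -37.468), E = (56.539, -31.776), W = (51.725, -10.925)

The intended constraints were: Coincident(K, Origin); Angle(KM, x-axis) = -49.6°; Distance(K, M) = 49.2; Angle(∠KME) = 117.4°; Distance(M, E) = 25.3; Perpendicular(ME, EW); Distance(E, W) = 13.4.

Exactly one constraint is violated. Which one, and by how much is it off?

Distance(E, W) = 13.4 — off by 8.00.

K = (0.00, 0.00) ✓; KM at -49.60° ✓; |KM| = 49.20 ✓; ∠KME = 117.4° ✓; |ME| = 25.30 ✓; ∠(ME, EW) = 90.00° ✓; |EW| = 21.40 ✗.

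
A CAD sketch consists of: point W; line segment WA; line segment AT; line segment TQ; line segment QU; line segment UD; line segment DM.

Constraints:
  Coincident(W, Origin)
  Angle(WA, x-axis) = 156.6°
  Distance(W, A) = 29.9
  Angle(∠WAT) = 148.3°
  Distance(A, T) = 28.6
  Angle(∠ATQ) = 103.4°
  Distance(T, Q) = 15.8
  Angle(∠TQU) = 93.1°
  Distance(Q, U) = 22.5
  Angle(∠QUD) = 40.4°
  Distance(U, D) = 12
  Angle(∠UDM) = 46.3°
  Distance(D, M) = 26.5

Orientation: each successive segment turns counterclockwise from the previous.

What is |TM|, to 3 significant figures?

37.9

W is at the origin; WA runs at 156.6° with length 29.9, so A = (-27.4, 11.9). ∠WAT = 148.3° gives AT at -172° from the x-axis; with |AT| = 28.6, T = (-55.7, 7.75). ∠ATQ = 103.4° gives TQ at -95.1° from the x-axis; with |TQ| = 15.8, Q = (-57.1, -7.99). ∠TQU = 93.1° gives QU at -8.20° from the x-axis; with |QU| = 22.5, U = (-34.9, -11.2). ∠QUD = 40.4° gives UD at 131° from the x-axis; with |UD| = 12.0, D = (-42.8, -2.20). ∠UDM = 46.3° gives DM at -94.9° from the x-axis; with |DM| = 26.5, M = (-45.1, -28.6). Then |TM| = |M − T| = 37.9.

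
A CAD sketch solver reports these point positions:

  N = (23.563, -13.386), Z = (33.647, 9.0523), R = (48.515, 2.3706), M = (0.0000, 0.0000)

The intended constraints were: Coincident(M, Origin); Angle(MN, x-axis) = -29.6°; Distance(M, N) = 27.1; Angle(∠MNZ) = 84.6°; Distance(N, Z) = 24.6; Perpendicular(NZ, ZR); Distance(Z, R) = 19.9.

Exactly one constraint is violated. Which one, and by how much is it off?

Distance(Z, R) = 19.9 — off by 3.60.

M = (0.00, 0.00) ✓; MN at -29.60° ✓; |MN| = 27.10 ✓; ∠MNZ = 84.60° ✓; |NZ| = 24.60 ✓; ∠(NZ, ZR) = 90.00° ✓; |ZR| = 16.30 ✗.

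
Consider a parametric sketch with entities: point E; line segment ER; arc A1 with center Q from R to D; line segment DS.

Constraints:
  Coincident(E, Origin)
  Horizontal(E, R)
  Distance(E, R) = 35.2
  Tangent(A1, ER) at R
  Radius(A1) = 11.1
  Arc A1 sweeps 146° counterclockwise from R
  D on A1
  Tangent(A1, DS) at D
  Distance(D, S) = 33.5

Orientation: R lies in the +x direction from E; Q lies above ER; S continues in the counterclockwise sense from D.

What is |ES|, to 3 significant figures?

41.3

E is at the origin; ER is horizontal with |ER| = 35.2 and R on the +x side, so R = (35.2, 0.00). Tangency of A1 to ER means the radius QR is perpendicular to ER, so Q = R + (0, 11.1) = (35.2, 11.1). On A1, R sits at bearing -90° from Q; a 146° counterclockwise sweep puts D at bearing 56°, so D = Q + 11.1·(cos 56°, sin 56°) = (41.4, 20.3). The tangent condition forces QD to be normal to DS, so DS runs along (−sin 56°, cos 56°); with |DS| = 33.5, S = (13.6, 39.0). Then |ES| = |S − E| = 41.3.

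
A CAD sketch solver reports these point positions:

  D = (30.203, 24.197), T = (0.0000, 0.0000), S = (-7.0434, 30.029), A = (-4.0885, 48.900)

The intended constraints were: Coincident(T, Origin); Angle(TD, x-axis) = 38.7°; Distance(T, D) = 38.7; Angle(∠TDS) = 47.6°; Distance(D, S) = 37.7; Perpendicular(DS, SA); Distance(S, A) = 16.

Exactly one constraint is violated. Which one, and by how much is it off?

Distance(S, A) = 16 — off by 3.10.

T = (0.00, 0.00) ✓; TD at 38.70° ✓; |TD| = 38.70 ✓; ∠TDS = 47.60° ✓; |DS| = 37.70 ✓; ∠(DS, SA) = 90.00° ✓; |SA| = 19.10 ✗.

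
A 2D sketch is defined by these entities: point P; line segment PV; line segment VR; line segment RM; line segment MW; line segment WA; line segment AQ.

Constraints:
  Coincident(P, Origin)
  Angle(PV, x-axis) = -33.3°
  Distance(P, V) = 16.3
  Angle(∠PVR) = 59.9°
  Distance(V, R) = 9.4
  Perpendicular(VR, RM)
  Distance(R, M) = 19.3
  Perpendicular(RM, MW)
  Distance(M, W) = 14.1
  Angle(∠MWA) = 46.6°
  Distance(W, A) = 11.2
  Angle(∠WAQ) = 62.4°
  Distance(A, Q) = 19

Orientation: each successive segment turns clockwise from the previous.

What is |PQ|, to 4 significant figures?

15.06

∠MWA = 46.6° gives WA at -106.8° from the x-axis; with |WA| = 11.2, A = (5.947, -0.3094). ∠WAQ = 62.4° gives AQ at 135.6° from the x-axis; with |AQ| = 19.0, Q = (-7.628, 12.98). Then |PQ| = |Q − P| = 15.06.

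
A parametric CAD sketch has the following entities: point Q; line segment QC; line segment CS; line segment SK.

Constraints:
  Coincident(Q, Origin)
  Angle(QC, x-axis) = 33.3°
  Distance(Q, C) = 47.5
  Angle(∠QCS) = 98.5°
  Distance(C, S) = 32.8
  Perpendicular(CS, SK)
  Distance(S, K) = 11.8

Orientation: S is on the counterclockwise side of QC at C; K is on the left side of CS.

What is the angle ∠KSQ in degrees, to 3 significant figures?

40.3°

Q is at the origin; QC runs at 33.3° with length 47.5, so C = 47.5·(cos 33.3°, sin 33.3°) = (39.7, 26.1). ∠QCS = 98.5°, so CS runs at 33.3° + (180° − 98.5°) = 115° from the x-axis; with |CS| = 32.8, S = C + 32.8·(cos 115°, sin 115°) = (25.9, 55.9). The perpendicularity gives SK at right angles to CS; with |SK| = 11.8 on the left of CS, K = S + 11.8·(-0.908, -0.419) = (15.2, 50.9). Then cos ∠KSQ = SK·SQ / (|SK||SQ|), giving 40.3°.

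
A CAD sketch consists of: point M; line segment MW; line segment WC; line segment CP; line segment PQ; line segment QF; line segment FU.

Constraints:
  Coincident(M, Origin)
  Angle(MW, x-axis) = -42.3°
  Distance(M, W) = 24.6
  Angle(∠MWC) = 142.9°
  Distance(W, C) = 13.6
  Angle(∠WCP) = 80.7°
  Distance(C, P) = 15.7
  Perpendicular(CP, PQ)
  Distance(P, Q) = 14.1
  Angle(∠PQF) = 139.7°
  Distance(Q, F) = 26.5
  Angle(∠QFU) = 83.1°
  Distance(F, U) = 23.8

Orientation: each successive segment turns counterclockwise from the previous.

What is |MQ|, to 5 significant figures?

16.847

∠WCP = 80.7° gives CP at 94.100° from the x-axis; with |CP| = 15.7, P = (30.616, -2.1289). CP is perpendicular to PQ, so PQ runs at -175.90°; with |PQ| = 14.1, Q = (16.553, -3.1370). Then |MQ| = |Q − M| = 16.847.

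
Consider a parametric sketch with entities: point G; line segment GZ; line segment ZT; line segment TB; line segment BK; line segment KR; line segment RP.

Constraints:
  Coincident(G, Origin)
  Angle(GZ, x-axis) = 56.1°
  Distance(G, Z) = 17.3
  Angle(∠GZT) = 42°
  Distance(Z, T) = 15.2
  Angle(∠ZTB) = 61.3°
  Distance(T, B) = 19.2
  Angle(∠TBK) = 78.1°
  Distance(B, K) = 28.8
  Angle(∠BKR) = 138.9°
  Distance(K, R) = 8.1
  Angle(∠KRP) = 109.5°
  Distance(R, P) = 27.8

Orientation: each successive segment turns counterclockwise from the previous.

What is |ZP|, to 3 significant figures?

24.1

G is at the origin; GZ runs at 56.1° with length 17.3, so Z = (9.65, 14.4). ∠GZT = 42.0° gives ZT at -166° from the x-axis; with |ZT| = 15.2, T = (-5.09, 10.7). ∠ZTB = 61.3° gives TB at -47.2° from the x-axis; with |TB| = 19.2, B = (7.95, -3.43). ∠TBK = 78.1° gives BK at 54.7° from the x-axis; with |BK| = 28.8, K = (24.6, 20.1). ∠BKR = 138.9° gives KR at 95.8° from the x-axis; with |KR| = 8.1, R = (23.8, 28.1). ∠KRP = 109.5° gives RP at 166° from the x-axis; with |RP| = 27.8, P = (-3.23, 34.7). Then |ZP| = |P − Z| = 24.1.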